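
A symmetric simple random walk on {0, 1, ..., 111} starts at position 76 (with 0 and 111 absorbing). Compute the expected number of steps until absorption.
E[τ | X_0 = 76] = 2660

Let v_k = E[τ | X_0 = k]. Boundary: v_0 = v_111 = 0. Recurrence: v_k = 1 + (v_{k-1} + v_{k+1})/2 for 1 ≤ k ≤ 110. The particular solution to v_k − (v_{k-1} + v_{k+1})/2 = 1 is v_k = −k^2. Adding homogeneous solution A + B k and matching boundaries gives v_k = k (111 − k). Substituting k = 76: v_76 = 76 · 35 = 2660.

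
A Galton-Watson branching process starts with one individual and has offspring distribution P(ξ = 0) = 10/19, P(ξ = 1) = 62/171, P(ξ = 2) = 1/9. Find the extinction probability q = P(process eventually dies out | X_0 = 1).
q = 1

Mean offspring μ = 0·10/19 + 1·62/171 + 2·1/9 = 100/171 ≤ 1. For μ ≤ 1 with offspring not concentrated at 1, the Galton-Watson process goes extinct almost surely, so q = 1.
(Algebraic check: The pgf is f(s) = 10/19 + 62/171·s + 1/9·s². The extinction probability q is the smallest fixed point of f in [0, 1]. Setting s = f(s):
  1/9·s² + (62/171 − 1)·s + 10/19 = 0
  1/9·s² − (10/19 + 1/9)·s + 10/19 = 0
which factors as (s − 1)·(1/9·s − 10/19) = 0, giving roots s = 1 and s = (10/19)/(1/9) = 90/19. Since 90/19 ≥ 1, the smallest root in [0, 1] is s = 1.)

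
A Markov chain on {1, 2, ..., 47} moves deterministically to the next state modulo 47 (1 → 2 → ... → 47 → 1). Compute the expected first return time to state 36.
E[T_36 | X_0 = 36] = 47

The chain cycles deterministically, so starting at state 36 it returns in exactly 47 steps. Equivalently, the stationary distribution is uniform π_j = 1/47 for every state j, so by Kac's formula E[T_36] = 1/π_36 = 47.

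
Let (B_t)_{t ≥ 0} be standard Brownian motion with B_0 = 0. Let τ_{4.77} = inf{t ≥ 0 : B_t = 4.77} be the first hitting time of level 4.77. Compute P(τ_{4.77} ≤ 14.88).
P(τ_{4.77} ≤ 14.88) = 2(1 − Φ(4.77/√14.88)) = 2(1 − Φ(1.2366)) ≈ 0.2162

By the reflection principle for standard BM, P(τ_b ≤ t) = 2 · P(B_t ≥ b). Since B_t ~ N(0, t), P(B_t ≥ 4.77) = 1 − Φ(4.77/√t) = 1 − Φ(4.77/√14.88) = 1 − Φ(1.2366) ≈ 0.10812. Doubling: P(τ_{4.77} ≤ 14.88) ≈ 2 · 0.10812 = 0.21624 ≈ 0.2162.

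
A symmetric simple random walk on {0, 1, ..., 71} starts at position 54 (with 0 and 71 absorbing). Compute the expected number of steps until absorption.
E[τ | X_0 = 54] = 918

Let v_k = E[τ | X_0 = k]. Boundary: v_0 = v_71 = 0. Recurrence: v_k = 1 + (v_{k-1} + v_{k+1})/2 for 1 ≤ k ≤ 70. The particular solution to v_k − (v_{k-1} + v_{k+1})/2 = 1 is v_k = −k^2. Adding homogeneous solution A + B k and matching boundaries gives v_k = k (71 − k). Substituting k = 54: v_54 = 54 · 17 = 918.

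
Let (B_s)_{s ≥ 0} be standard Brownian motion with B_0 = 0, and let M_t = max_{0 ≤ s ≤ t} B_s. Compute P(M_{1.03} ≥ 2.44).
P(M_{1.03} ≥ 2.44) = 2·P(B_{1.03} ≥ 2.44) = 2(1 − Φ(2.44/√1.03)) ≈ 0.0162

By the reflection principle for Brownian motion, P(M_t ≥ a) = 2 · P(B_t ≥ a) for a ≥ 0. Since B_t ~ N(0, t), P(B_t ≥ 2.44) = 1 − Φ(2.44/√t) = 1 − Φ(2.44/√1.03) = 1 − Φ(2.4042). So
  P(M_{1.03} ≥ 2.44) = 2(1 − Φ(2.4042)) ≈ 0.0162.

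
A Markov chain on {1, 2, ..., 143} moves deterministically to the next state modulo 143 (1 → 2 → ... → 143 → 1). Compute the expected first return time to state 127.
E[T_127 | X_0 = 127] = 143

The chain cycles deterministically, so starting at state 127 it returns in exactly 143 steps. Equivalently, the stationary distribution is uniform π_j = 1/143 for every state j, so by Kac's formula E[T_127] = 1/π_127 = 143.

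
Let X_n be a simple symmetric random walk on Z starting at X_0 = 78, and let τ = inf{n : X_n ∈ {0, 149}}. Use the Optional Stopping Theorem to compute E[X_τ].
E[X_τ] = 78

X_n is a martingale and τ is a bounded-mean stopping time (indeed τ is finite a.s. with bounded expectation since the walk is in a bounded region). By the OST, E[X_τ] = E[X_0] = 78. Equivalently: E[X_τ] = 149 · P(hit 149 first) + 0 · P(hit 0 first) = 149 · (78/149) = 78.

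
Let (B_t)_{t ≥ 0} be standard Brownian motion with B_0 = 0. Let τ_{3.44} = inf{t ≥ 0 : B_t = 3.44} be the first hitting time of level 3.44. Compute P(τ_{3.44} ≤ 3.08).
P(τ_{3.44} ≤ 3.08) = 2(1 − Φ(3.44/√3.08)) = 2(1 − Φ(1.9601)) ≈ 0.0500

By the reflection principle for standard BM, P(τ_b ≤ t) = 2 · P(B_t ≥ b). Since B_t ~ N(0, t), P(B_t ≥ 3.44) = 1 − Φ(3.44/√t) = 1 − Φ(3.44/√3.08) = 1 − Φ(1.9601) ≈ 0.02499. Doubling: P(τ_{3.44} ≤ 3.08) ≈ 2 · 0.02499 = 0.04998 ≈ 0.0500.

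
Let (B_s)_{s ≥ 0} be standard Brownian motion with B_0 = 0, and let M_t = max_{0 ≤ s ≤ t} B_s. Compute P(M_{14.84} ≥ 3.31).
P(M_{14.84} ≥ 3.31) = 2·P(B_{14.84} ≥ 3.31) = 2(1 − Φ(3.31/√14.84)) ≈ 0.3902

By the reflection principle for Brownian motion, P(M_t ≥ a) = 2 · P(B_t ≥ a) for a ≥ 0. Since B_t ~ N(0, t), P(B_t ≥ 3.31) = 1 − Φ(3.31/√t) = 1 − Φ(3.31/√14.84) = 1 − Φ(0.8592). So
  P(M_{14.84} ≥ 3.31) = 2(1 − Φ(0.8592)) ≈ 0.3902.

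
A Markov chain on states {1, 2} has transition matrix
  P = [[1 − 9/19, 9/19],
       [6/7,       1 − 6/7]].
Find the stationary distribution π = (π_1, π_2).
π_1 = 38/59, π_2 = 21/59

Solve πP = π with π_1 + π_2 = 1. From πP = π: π_1 · (1 − 9/19) + π_2 · 6/7 = π_1 ⇒ π_2 · 6/7 = π_1 · 9/19 ⇒ π_2/π_1 = (9/19)/(6/7) = 21/38. Together with π_1 + π_2 = 1:
  π_1 = (6/7)/(9/19 + 6/7) = (6/7)/(177/133) = 38/59,
  π_2 = (9/19)/(9/19 + 6/7) = (9/19)/(177/133) = 21/59.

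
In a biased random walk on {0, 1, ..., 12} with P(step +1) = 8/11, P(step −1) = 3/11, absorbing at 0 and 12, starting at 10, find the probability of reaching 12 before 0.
P(hit 12 before 0) = (1 − (3/8)^10) / (1 − (3/8)^12) = 1249376320/1249435369

Let u_k denote P(reach 12 before 0 | start at k). Boundary: u_0 = 0, u_12 = 1. Recurrence: u_k = 8/11·u_{k+1} + 3/11·u_{k-1} for 1 ≤ k ≤ 11. Try u_k = A + B·r^k with r = q/p = (3/11)/(8/11) = 3/8. Substitution satisfies the recurrence; boundary conditions give:
  u_k = (1 − r^k) / (1 − r^N) = (1 − (3/8)^10) / (1 − (3/8)^12) = 1249376320/1249435369.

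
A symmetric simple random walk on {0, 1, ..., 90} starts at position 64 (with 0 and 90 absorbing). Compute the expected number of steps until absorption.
E[τ | X_0 = 64] = 1664

Let v_k = E[τ | X_0 = k]. Boundary: v_0 = v_90 = 0. Recurrence: v_k = 1 + (v_{k-1} + v_{k+1})/2 for 1 ≤ k ≤ 89. The particular solution to v_k − (v_{k-1} + v_{k+1})/2 = 1 is v_k = −k^2. Adding homogeneous solution A + B k and matching boundaries gives v_k = k (90 − k). Substituting k = 64: v_64 = 64 · 26 = 1664.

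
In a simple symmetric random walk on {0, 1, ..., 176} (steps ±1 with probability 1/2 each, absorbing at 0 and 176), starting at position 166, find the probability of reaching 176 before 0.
P(hit 176 before 0) = 166/176 = 83/88

Let u_k = P(hit 176 before 0 | start at k). Then u_0 = 0, u_176 = 1, and u_k = u_{k-1}/2 + u_{k+1}/2 for 1 ≤ k ≤ 175. This harmonic recurrence is solved by u_k = k/176, giving u_166 = 166/176 = 83/88.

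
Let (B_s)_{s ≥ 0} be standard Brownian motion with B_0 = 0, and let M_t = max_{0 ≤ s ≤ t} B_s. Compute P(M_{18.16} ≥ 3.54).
P(M_{18.16} ≥ 3.54) = 2·P(B_{18.16} ≥ 3.54) = 2(1 − Φ(3.54/√18.16)) ≈ 0.4061

By the reflection principle for Brownian motion, P(M_t ≥ a) = 2 · P(B_t ≥ a) for a ≥ 0. Since B_t ~ N(0, t), P(B_t ≥ 3.54) = 1 − Φ(3.54/√t) = 1 − Φ(3.54/√18.16) = 1 − Φ(0.8307). So
  P(M_{18.16} ≥ 3.54) = 2(1 − Φ(0.8307)) ≈ 0.4061.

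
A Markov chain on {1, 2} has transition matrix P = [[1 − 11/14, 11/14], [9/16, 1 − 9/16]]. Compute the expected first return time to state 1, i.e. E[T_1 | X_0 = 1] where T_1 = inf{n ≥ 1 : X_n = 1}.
E[T_1 | X_0 = 1] = 1/π_1 = 151/63

For an irreducible recurrent Markov chain with stationary distribution π, E[T_i | X_0 = i] = 1/π_i (Kac's formula). Here π_1 = (9/16)/(11/14 + 9/16) = (9/16)/(151/112) = 63/151, so E[T_1 | X_0 = 1] = 1/π_1 = (11/14 + 9/16)/(9/16) = (151/112)/(9/16) = 151/63.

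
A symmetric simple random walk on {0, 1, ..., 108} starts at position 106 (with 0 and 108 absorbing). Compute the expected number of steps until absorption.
E[τ | X_0 = 106] = 212

Let v_k = E[τ | X_0 = k]. Boundary: v_0 = v_108 = 0. Recurrence: v_k = 1 + (v_{k-1} + v_{k+1})/2 for 1 ≤ k ≤ 107. The particular solution to v_k − (v_{k-1} + v_{k+1})/2 = 1 is v_k = −k^2. Adding homogeneous solution A + B k and matching boundaries gives v_k = k (108 − k). Substituting k = 106: v_106 = 106 · 2 = 212.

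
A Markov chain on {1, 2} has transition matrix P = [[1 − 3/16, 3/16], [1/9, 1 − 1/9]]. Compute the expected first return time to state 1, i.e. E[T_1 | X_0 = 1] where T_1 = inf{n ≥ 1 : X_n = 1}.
E[T_1 | X_0 = 1] = 1/π_1 = 43/16

For an irreducible recurrent Markov chain with stationary distribution π, E[T_i | X_0 = i] = 1/π_i (Kac's formula). Here π_1 = (1/9)/(3/16 + 1/9) = (1/9)/(43/144) = 16/43, so E[T_1 | X_0 = 1] = 1/π_1 = (3/16 + 1/9)/(1/9) = (43/144)/(1/9) = 43/16.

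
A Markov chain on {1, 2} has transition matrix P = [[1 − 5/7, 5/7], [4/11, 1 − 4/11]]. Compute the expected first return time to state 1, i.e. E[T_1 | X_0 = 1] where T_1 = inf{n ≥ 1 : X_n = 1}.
E[T_1 | X_0 = 1] = 1/π_1 = 83/28

For an irreducible recurrent Markov chain with stationary distribution π, E[T_i | X_0 = i] = 1/π_i (Kac's formula). Here π_1 = (4/11)/(5/7 + 4/11) = (4/11)/(83/77) = 28/83, so E[T_1 | X_0 = 1] = 1/π_1 = (5/7 + 4/11)/(4/11) = (83/77)/(4/11) = 83/28.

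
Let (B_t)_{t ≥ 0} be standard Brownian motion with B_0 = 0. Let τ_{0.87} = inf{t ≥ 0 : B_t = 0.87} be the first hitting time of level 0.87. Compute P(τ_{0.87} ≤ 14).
P(τ_{0.87} ≤ 14) = 2(1 − Φ(0.87/√14)) = 2(1 − Φ(0.2325)) ≈ 0.8161

By the reflection principle for standard BM, P(τ_b ≤ t) = 2 · P(B_t ≥ b). Since B_t ~ N(0, t), P(B_t ≥ 0.87) = 1 − Φ(0.87/√t) = 1 − Φ(0.87/√14) = 1 − Φ(0.2325) ≈ 0.40807. Doubling: P(τ_{0.87} ≤ 14) ≈ 2 · 0.40807 = 0.81614 ≈ 0.8161.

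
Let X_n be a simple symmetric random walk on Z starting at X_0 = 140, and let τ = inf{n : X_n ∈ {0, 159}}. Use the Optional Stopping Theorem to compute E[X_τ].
E[X_τ] = 140

X_n is a martingale and τ is a bounded-mean stopping time (indeed τ is finite a.s. with bounded expectation since the walk is in a bounded region). By the OST, E[X_τ] = E[X_0] = 140. Equivalently: E[X_τ] = 159 · P(hit 159 first) + 0 · P(hit 0 first) = 159 · (140/159) = 140.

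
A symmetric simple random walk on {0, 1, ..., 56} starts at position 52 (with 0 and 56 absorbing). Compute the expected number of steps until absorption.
E[τ | X_0 = 52] = 208

Let v_k = E[τ | X_0 = k]. Boundary: v_0 = v_56 = 0. Recurrence: v_k = 1 + (v_{k-1} + v_{k+1})/2 for 1 ≤ k ≤ 55. The particular solution to v_k − (v_{k-1} + v_{k+1})/2 = 1 is v_k = −k^2. Adding homogeneous solution A + B k and matching boundaries gives v_k = k (56 − k). Substituting k = 52: v_52 = 52 · 4 = 208.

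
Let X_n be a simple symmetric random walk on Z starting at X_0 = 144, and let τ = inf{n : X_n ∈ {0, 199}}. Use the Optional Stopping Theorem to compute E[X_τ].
E[X_τ] = 144

X_n is a martingale and τ is a bounded-mean stopping time (indeed τ is finite a.s. with bounded expectation since the walk is in a bounded region). By the OST, E[X_τ] = E[X_0] = 144. Equivalently: E[X_τ] = 199 · P(hit 199 first) + 0 · P(hit 0 first) = 199 · (144/199) = 144.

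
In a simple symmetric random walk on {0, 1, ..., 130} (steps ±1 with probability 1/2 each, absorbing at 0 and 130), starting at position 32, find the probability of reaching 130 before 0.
P(hit 130 before 0) = 32/130 = 16/65

Let u_k = P(hit 130 before 0 | start at k). Then u_0 = 0, u_130 = 1, and u_k = u_{k-1}/2 + u_{k+1}/2 for 1 ≤ k ≤ 129. This harmonic recurrence is solved by u_k = k/130, giving u_32 = 32/130 = 16/65.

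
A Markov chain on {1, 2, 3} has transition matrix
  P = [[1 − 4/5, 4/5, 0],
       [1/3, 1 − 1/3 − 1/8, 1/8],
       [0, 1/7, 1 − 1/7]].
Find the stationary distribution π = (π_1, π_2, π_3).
π = (2/11, 24/55, 21/55)

This is a birth-death chain on three states, which satisfies detailed balance: π_1 · P_{12} = π_2 · P_{21} and π_2 · P_{23} = π_3 · P_{32}.
From π_1 · 4/5 = π_2 · 1/3: π_2/π_1 = (4/5)/(1/3) = 12/5.
From π_2 · 1/8 = π_3 · 1/7: π_3/π_2 = (1/8)/(1/7) = 7/8.
Take π_1 proportional to 1; then unnormalized π = (1, 12/5, 21/10). Normalize by dividing by the sum 11/2:
  π = (2/11, 24/55, 21/55).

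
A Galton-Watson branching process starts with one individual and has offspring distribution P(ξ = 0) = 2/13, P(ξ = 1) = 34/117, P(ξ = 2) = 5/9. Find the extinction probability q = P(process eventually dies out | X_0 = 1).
q = 18/65

The pgf is f(s) = 2/13 + 34/117·s + 5/9·s². The extinction probability q is the smallest fixed point of f in [0, 1]. Setting s = f(s):
  5/9·s² + (34/117 − 1)·s + 2/13 = 0
  5/9·s² − (2/13 + 5/9)·s + 2/13 = 0
which factors as (s − 1)·(5/9·s − 2/13) = 0, giving roots s = 1 and s = (2/13)/(5/9) = 18/65.
Mean offspring μ = 34/117 + 2·5/9 = 164/117 > 1 (supercritical), so q < 1. The extinction probability is the smaller root: q = (2/13)/(5/9) = 18/65.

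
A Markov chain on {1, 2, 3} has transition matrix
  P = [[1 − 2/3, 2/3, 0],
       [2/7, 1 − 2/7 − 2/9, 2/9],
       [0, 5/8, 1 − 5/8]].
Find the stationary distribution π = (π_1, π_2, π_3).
π = (135/562, 315/562, 56/281)

This is a birth-death chain on three states, which satisfies detailed balance: π_1 · P_{12} = π_2 · P_{21} and π_2 · P_{23} = π_3 · P_{32}.
From π_1 · 2/3 = π_2 · 2/7: π_2/π_1 = (2/3)/(2/7) = 7/3.
From π_2 · 2/9 = π_3 · 5/8: π_3/π_2 = (2/9)/(5/8) = 16/45.
Take π_1 proportional to 1; then unnormalized π = (1, 7/3, 112/135). Normalize by dividing by the sum 562/135:
  π = (135/562, 315/562, 56/281).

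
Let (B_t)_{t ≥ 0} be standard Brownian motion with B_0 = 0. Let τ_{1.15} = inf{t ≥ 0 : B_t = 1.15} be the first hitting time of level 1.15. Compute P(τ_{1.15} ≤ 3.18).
P(τ_{1.15} ≤ 3.18) = 2(1 − Φ(1.15/√3.18)) = 2(1 − Φ(0.6449)) ≈ 0.5190

By the reflection principle for standard BM, P(τ_b ≤ t) = 2 · P(B_t ≥ b). Since B_t ~ N(0, t), P(B_t ≥ 1.15) = 1 − Φ(1.15/√t) = 1 − Φ(1.15/√3.18) = 1 − Φ(0.6449) ≈ 0.25950. Doubling: P(τ_{1.15} ≤ 3.18) ≈ 2 · 0.25950 = 0.51900 ≈ 0.5190.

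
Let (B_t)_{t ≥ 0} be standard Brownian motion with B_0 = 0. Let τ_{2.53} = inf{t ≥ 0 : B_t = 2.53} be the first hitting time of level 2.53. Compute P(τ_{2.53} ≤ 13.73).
P(τ_{2.53} ≤ 13.73) = 2(1 − Φ(2.53/√13.73)) = 2(1 − Φ(0.6828)) ≈ 0.4947

By the reflection principle for standard BM, P(τ_b ≤ t) = 2 · P(B_t ≥ b). Since B_t ~ N(0, t), P(B_t ≥ 2.53) = 1 − Φ(2.53/√t) = 1 − Φ(2.53/√13.73) = 1 − Φ(0.6828) ≈ 0.24737. Doubling: P(τ_{2.53} ≤ 13.73) ≈ 2 · 0.24737 = 0.49474 ≈ 0.4947.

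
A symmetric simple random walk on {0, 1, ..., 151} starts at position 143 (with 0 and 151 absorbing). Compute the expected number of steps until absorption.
E[τ | X_0 = 143] = 1144

Let v_k = E[τ | X_0 = k]. Boundary: v_0 = v_151 = 0. Recurrence: v_k = 1 + (v_{k-1} + v_{k+1})/2 for 1 ≤ k ≤ 150. The particular solution to v_k − (v_{k-1} + v_{k+1})/2 = 1 is v_k = −k^2. Adding homogeneous solution A + B k and matching boundaries gives v_k = k (151 − k). Substituting k = 143: v_143 = 143 · 8 = 1144.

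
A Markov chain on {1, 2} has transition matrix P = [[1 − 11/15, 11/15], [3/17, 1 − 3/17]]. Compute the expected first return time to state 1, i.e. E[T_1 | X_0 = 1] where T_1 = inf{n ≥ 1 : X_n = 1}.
E[T_1 | X_0 = 1] = 1/π_1 = 232/45

For an irreducible recurrent Markov chain with stationary distribution π, E[T_i | X_0 = i] = 1/π_i (Kac's formula). Here π_1 = (3/17)/(11/15 + 3/17) = (3/17)/(232/255) = 45/232, so E[T_1 | X_0 = 1] = 1/π_1 = (11/15 + 3/17)/(3/17) = (232/255)/(3/17) = 232/45.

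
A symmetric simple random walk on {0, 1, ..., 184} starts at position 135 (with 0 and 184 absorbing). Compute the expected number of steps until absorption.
E[τ | X_0 = 135] = 6615

Let v_k = E[τ | X_0 = k]. Boundary: v_0 = v_184 = 0. Recurrence: v_k = 1 + (v_{k-1} + v_{k+1})/2 for 1 ≤ k ≤ 183. The particular solution to v_k − (v_{k-1} + v_{k+1})/2 = 1 is v_k = −k^2. Adding homogeneous solution A + B k and matching boundaries gives v_k = k (184 − k). Substituting k = 135: v_135 = 135 · 49 = 6615.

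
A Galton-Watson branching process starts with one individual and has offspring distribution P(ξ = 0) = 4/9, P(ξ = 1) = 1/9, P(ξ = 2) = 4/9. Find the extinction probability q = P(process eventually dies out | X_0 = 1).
q = 1

Mean offspring μ = 0·4/9 + 1·1/9 + 2·4/9 = 1 ≤ 1. For μ ≤ 1 with offspring not concentrated at 1, the Galton-Watson process goes extinct almost surely, so q = 1.
(Algebraic check: The pgf is f(s) = 4/9 + 1/9·s + 4/9·s². The extinction probability q is the smallest fixed point of f in [0, 1]. Setting s = f(s):
  4/9·s² + (1/9 − 1)·s + 4/9 = 0
  4/9·s² − (4/9 + 4/9)·s + 4/9 = 0
which factors as (s − 1)·(4/9·s − 4/9) = 0, giving roots s = 1 and s = (4/9)/(4/9) = 1. Since 1 ≥ 1, the smallest root in [0, 1] is s = 1.)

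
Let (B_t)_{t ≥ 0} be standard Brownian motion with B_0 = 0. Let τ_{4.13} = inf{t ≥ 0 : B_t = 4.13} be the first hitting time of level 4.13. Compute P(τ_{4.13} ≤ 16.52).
P(τ_{4.13} ≤ 16.52) = 2(1 − Φ(4.13/√16.52)) = 2(1 − Φ(1.0161)) ≈ 0.3096

By the reflection principle for standard BM, P(τ_b ≤ t) = 2 · P(B_t ≥ b). Since B_t ~ N(0, t), P(B_t ≥ 4.13) = 1 − Φ(4.13/√t) = 1 − Φ(4.13/√16.52) = 1 − Φ(1.0161) ≈ 0.15479. Doubling: P(τ_{4.13} ≤ 16.52) ≈ 2 · 0.15479 = 0.30958 ≈ 0.3096.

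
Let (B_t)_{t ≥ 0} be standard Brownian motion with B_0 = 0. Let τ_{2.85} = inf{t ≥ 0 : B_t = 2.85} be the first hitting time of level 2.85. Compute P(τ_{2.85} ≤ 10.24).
P(τ_{2.85} ≤ 10.24) = 2(1 − Φ(2.85/√10.24)) = 2(1 − Φ(0.8906)) ≈ 0.3731

By the reflection principle for standard BM, P(τ_b ≤ t) = 2 · P(B_t ≥ b). Since B_t ~ N(0, t), P(B_t ≥ 2.85) = 1 − Φ(2.85/√t) = 1 − Φ(2.85/√10.24) = 1 − Φ(0.8906) ≈ 0.18657. Doubling: P(τ_{2.85} ≤ 10.24) ≈ 2 · 0.18657 = 0.37314 ≈ 0.3731.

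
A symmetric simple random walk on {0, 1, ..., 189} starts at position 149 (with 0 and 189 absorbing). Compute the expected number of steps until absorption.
E[τ | X_0 = 149] = 5960

Let v_k = E[τ | X_0 = k]. Boundary: v_0 = v_189 = 0. Recurrence: v_k = 1 + (v_{k-1} + v_{k+1})/2 for 1 ≤ k ≤ 188. The particular solution to v_k − (v_{k-1} + v_{k+1})/2 = 1 is v_k = −k^2. Adding homogeneous solution A + B k and matching boundaries gives v_k = k (189 − k). Substituting k = 149: v_149 = 149 · 40 = 5960.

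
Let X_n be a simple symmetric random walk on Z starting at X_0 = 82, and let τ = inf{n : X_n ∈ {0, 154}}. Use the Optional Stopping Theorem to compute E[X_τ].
E[X_τ] = 82

X_n is a martingale and τ is a bounded-mean stopping time (indeed τ is finite a.s. with bounded expectation since the walk is in a bounded region). By the OST, E[X_τ] = E[X_0] = 82. Equivalently: E[X_τ] = 154 · P(hit 154 first) + 0 · P(hit 0 first) = 154 · (82/154) = 82.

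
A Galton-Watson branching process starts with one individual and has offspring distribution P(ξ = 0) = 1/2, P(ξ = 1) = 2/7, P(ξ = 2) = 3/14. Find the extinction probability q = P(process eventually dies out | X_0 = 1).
q = 1

Mean offspring μ = 0·1/2 + 1·2/7 + 2·3/14 = 5/7 ≤ 1. For μ ≤ 1 with offspring not concentrated at 1, the Galton-Watson process goes extinct almost surely, so q = 1.
(Algebraic check: The pgf is f(s) = 1/2 + 2/7·s + 3/14·s². The extinction probability q is the smallest fixed point of f in [0, 1]. Setting s = f(s):
  3/14·s² + (2/7 − 1)·s + 1/2 = 0
  3/14·s² − (1/2 + 3/14)·s + 1/2 = 0
which factors as (s − 1)·(3/14·s − 1/2) = 0, giving roots s = 1 and s = (1/2)/(3/14) = 7/3. Since 7/3 ≥ 1, the smallest root in [0, 1] is s = 1.)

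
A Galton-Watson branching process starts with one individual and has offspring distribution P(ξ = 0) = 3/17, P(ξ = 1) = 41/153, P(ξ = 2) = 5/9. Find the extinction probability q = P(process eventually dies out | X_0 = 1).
q = 27/85

The pgf is f(s) = 3/17 + 41/153·s + 5/9·s². The extinction probability q is the smallest fixed point of f in [0, 1]. Setting s = f(s):
  5/9·s² + (41/153 − 1)·s + 3/17 = 0
  5/9·s² − (3/17 + 5/9)·s + 3/17 = 0
which factors as (s − 1)·(5/9·s − 3/17) = 0, giving roots s = 1 and s = (3/17)/(5/9) = 27/85.
Mean offspring μ = 41/153 + 2·5/9 = 211/153 > 1 (supercritical), so q < 1. The extinction probability is the smaller root: q = (3/17)/(5/9) = 27/85.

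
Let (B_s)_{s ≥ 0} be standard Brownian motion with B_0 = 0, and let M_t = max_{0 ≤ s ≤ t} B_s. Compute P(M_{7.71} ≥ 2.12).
P(M_{7.71} ≥ 2.12) = 2·P(B_{7.71} ≥ 2.12) = 2(1 − Φ(2.12/√7.71)) ≈ 0.4452

By the reflection principle for Brownian motion, P(M_t ≥ a) = 2 · P(B_t ≥ a) for a ≥ 0. Since B_t ~ N(0, t), P(B_t ≥ 2.12) = 1 − Φ(2.12/√t) = 1 − Φ(2.12/√7.71) = 1 − Φ(0.7635). So
  P(M_{7.71} ≥ 2.12) = 2(1 − Φ(0.7635)) ≈ 0.4452.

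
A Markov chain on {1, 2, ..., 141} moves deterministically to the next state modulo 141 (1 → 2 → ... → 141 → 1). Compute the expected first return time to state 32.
E[T_32 | X_0 = 32] = 141

The chain cycles deterministically, so starting at state 32 it returns in exactly 141 steps. Equivalently, the stationary distribution is uniform π_j = 1/141 for every state j, so by Kac's formula E[T_32] = 1/π_32 = 141.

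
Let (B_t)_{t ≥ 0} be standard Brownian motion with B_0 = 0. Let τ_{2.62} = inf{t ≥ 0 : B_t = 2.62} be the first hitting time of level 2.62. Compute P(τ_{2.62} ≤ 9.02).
P(τ_{2.62} ≤ 9.02) = 2(1 − Φ(2.62/√9.02)) = 2(1 − Φ(0.8724)) ≈ 0.3830

By the reflection principle for standard BM, P(τ_b ≤ t) = 2 · P(B_t ≥ b). Since B_t ~ N(0, t), P(B_t ≥ 2.62) = 1 − Φ(2.62/√t) = 1 − Φ(2.62/√9.02) = 1 − Φ(0.8724) ≈ 0.19150. Doubling: P(τ_{2.62} ≤ 9.02) ≈ 2 · 0.19150 = 0.38300 ≈ 0.3830.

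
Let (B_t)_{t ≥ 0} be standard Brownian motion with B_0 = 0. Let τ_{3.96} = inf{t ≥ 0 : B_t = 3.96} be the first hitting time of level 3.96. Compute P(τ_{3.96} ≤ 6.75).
P(τ_{3.96} ≤ 6.75) = 2(1 − Φ(3.96/√6.75)) = 2(1 − Φ(1.5242)) ≈ 0.1275

By the reflection principle for standard BM, P(τ_b ≤ t) = 2 · P(B_t ≥ b). Since B_t ~ N(0, t), P(B_t ≥ 3.96) = 1 − Φ(3.96/√t) = 1 − Φ(3.96/√6.75) = 1 − Φ(1.5242) ≈ 0.06373. Doubling: P(τ_{3.96} ≤ 6.75) ≈ 2 · 0.06373 = 0.12746 ≈ 0.1275.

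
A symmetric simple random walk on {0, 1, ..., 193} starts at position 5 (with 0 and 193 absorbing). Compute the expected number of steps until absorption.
E[τ | X_0 = 5] = 940

Let v_k = E[τ | X_0 = k]. Boundary: v_0 = v_193 = 0. Recurrence: v_k = 1 + (v_{k-1} + v_{k+1})/2 for 1 ≤ k ≤ 192. The particular solution to v_k − (v_{k-1} + v_{k+1})/2 = 1 is v_k = −k^2. Adding homogeneous solution A + B k and matching boundaries gives v_k = k (193 − k). Substituting k = 5: v_5 = 5 · 188 = 940.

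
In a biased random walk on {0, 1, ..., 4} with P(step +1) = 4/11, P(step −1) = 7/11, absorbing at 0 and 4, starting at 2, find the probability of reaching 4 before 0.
P(hit 4 before 0) = (1 − (7/4)^2) / (1 − (7/4)^4) = 16/65

Let u_k denote P(reach 4 before 0 | start at k). Boundary: u_0 = 0, u_4 = 1. Recurrence: u_k = 4/11·u_{k+1} + 7/11·u_{k-1} for 1 ≤ k ≤ 3. Try u_k = A + B·r^k with r = q/p = (7/11)/(4/11) = 7/4. Substitution satisfies the recurrence; boundary conditions give:
  u_k = (1 − r^k) / (1 − r^N) = (1 − (7/4)^2) / (1 − (7/4)^4) = 16/65.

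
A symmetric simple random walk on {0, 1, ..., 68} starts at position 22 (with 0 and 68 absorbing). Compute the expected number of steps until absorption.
E[τ | X_0 = 22] = 1012

Let v_k = E[τ | X_0 = k]. Boundary: v_0 = v_68 = 0. Recurrence: v_k = 1 + (v_{k-1} + v_{k+1})/2 for 1 ≤ k ≤ 67. The particular solution to v_k − (v_{k-1} + v_{k+1})/2 = 1 is v_k = −k^2. Adding homogeneous solution A + B k and matching boundaries gives v_k = k (68 − k). Substituting k = 22: v_22 = 22 · 46 = 1012.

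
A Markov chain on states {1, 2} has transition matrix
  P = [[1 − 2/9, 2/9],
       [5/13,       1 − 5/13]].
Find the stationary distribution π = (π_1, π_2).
π_1 = 45/71, π_2 = 26/71

Solve πP = π with π_1 + π_2 = 1. From πP = π: π_1 · (1 − 2/9) + π_2 · 5/13 = π_1 ⇒ π_2 · 5/13 = π_1 · 2/9 ⇒ π_2/π_1 = (2/9)/(5/13) = 26/45. Together with π_1 + π_2 = 1:
  π_1 = (5/13)/(2/9 + 5/13) = (5/13)/(71/117) = 45/71,
  π_2 = (2/9)/(2/9 + 5/13) = (2/9)/(71/117) = 26/71.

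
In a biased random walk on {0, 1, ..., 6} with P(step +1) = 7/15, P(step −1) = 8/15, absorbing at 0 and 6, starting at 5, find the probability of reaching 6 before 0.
P(hit 6 before 0) = (1 − (8/7)^5) / (1 − (8/7)^6) = 111727/144495

Let u_k denote P(reach 6 before 0 | start at k). Boundary: u_0 = 0, u_6 = 1. Recurrence: u_k = 7/15·u_{k+1} + 8/15·u_{k-1} for 1 ≤ k ≤ 5. Try u_k = A + B·r^k with r = q/p = (8/15)/(7/15) = 8/7. Substitution satisfies the recurrence; boundary conditions give:
  u_k = (1 − r^k) / (1 − r^N) = (1 − (8/7)^5) / (1 − (8/7)^6) = 111727/144495.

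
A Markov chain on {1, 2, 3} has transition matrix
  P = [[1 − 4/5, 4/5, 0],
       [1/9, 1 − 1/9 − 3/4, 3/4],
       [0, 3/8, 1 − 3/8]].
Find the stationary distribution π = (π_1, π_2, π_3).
π = (5/113, 36/113, 72/113)

This is a birth-death chain on three states, which satisfies detailed balance: π_1 · P_{12} = π_2 · P_{21} and π_2 · P_{23} = π_3 · P_{32}.
From π_1 · 4/5 = π_2 · 1/9: π_2/π_1 = (4/5)/(1/9) = 36/5.
From π_2 · 3/4 = π_3 · 3/8: π_3/π_2 = (3/4)/(3/8) = 2.
Take π_1 proportional to 1; then unnormalized π = (1, 36/5, 72/5). Normalize by dividing by the sum 113/5:
  π = (5/113, 36/113, 72/113).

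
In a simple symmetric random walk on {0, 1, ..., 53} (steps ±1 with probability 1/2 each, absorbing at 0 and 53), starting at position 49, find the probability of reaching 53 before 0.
P(hit 53 before 0) = 49/53

Let u_k = P(hit 53 before 0 | start at k). Then u_0 = 0, u_53 = 1, and u_k = u_{k-1}/2 + u_{k+1}/2 for 1 ≤ k ≤ 52. This harmonic recurrence is solved by u_k = k/53, giving u_49 = 49/53.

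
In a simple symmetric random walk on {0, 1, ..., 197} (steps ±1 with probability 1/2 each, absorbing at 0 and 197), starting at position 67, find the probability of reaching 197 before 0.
P(hit 197 before 0) = 67/197

Let u_k = P(hit 197 before 0 | start at k). Then u_0 = 0, u_197 = 1, and u_k = u_{k-1}/2 + u_{k+1}/2 for 1 ≤ k ≤ 196. This harmonic recurrence is solved by u_k = k/197, giving u_67 = 67/197.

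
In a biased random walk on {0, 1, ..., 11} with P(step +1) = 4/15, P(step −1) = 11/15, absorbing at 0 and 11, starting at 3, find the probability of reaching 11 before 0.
P(hit 11 before 0) = (1 − (11/4)^3) / (1 − (11/4)^11) = 11862016/40758210901

Let u_k denote P(reach 11 before 0 | start at k). Boundary: u_0 = 0, u_11 = 1. Recurrence: u_k = 4/15·u_{k+1} + 11/15·u_{k-1} for 1 ≤ k ≤ 10. Try u_k = A + B·r^k with r = q/p = (11/15)/(4/15) = 11/4. Substitution satisfies the recurrence; boundary conditions give:
  u_k = (1 − r^k) / (1 − r^N) = (1 − (11/4)^3) / (1 − (11/4)^11) = 11862016/40758210901.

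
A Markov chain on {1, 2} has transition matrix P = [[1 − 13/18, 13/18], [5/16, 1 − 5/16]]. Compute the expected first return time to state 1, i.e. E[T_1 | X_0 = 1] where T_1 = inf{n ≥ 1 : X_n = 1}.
E[T_1 | X_0 = 1] = 1/π_1 = 149/45

For an irreducible recurrent Markov chain with stationary distribution π, E[T_i | X_0 = i] = 1/π_i (Kac's formula). Here π_1 = (5/16)/(13/18 + 5/16) = (5/16)/(149/144) = 45/149, so E[T_1 | X_0 = 1] = 1/π_1 = (13/18 + 5/16)/(5/16) = (149/144)/(5/16) = 149/45.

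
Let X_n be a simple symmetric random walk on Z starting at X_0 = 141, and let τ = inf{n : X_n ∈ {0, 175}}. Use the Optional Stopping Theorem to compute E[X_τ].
E[X_τ] = 141

X_n is a martingale and τ is a bounded-mean stopping time (indeed τ is finite a.s. with bounded expectation since the walk is in a bounded region). By the OST, E[X_τ] = E[X_0] = 141. Equivalently: E[X_τ] = 175 · P(hit 175 first) + 0 · P(hit 0 first) = 175 · (141/175) = 141.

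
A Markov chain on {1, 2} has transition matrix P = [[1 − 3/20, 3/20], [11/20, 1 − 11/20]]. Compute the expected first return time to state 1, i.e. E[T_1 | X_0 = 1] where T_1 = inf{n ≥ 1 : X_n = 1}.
E[T_1 | X_0 = 1] = 1/π_1 = 14/11

For an irreducible recurrent Markov chain with stationary distribution π, E[T_i | X_0 = i] = 1/π_i (Kac's formula). Here π_1 = (11/20)/(3/20 + 11/20) = (11/20)/(7/10) = 11/14, so E[T_1 | X_0 = 1] = 1/π_1 = (3/20 + 11/20)/(11/20) = (7/10)/(11/20) = 14/11.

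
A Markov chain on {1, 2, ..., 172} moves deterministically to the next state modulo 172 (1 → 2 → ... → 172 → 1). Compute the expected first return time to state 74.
E[T_74 | X_0 = 74] = 172

The chain cycles deterministically, so starting at state 74 it returns in exactly 172 steps. Equivalently, the stationary distribution is uniform π_j = 1/172 for every state j, so by Kac's formula E[T_74] = 1/π_74 = 172.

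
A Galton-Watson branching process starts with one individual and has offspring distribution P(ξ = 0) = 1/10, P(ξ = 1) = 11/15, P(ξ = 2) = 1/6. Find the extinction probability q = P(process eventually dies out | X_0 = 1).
q = 3/5

The pgf is f(s) = 1/10 + 11/15·s + 1/6·s². The extinction probability q is the smallest fixed point of f in [0, 1]. Setting s = f(s):
  1/6·s² + (11/15 − 1)·s + 1/10 = 0
  1/6·s² − (1/10 + 1/6)·s + 1/10 = 0
which factors as (s − 1)·(1/6·s − 1/10) = 0, giving roots s = 1 and s = (1/10)/(1/6) = 3/5.
Mean offspring μ = 11/15 + 2·1/6 = 16/15 > 1 (supercritical), so q < 1. The extinction probability is the smaller root: q = (1/10)/(1/6) = 3/5.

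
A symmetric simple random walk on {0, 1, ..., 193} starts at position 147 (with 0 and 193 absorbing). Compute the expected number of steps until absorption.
E[τ | X_0 = 147] = 6762

Let v_k = E[τ | X_0 = k]. Boundary: v_0 = v_193 = 0. Recurrence: v_k = 1 + (v_{k-1} + v_{k+1})/2 for 1 ≤ k ≤ 192. The particular solution to v_k − (v_{k-1} + v_{k+1})/2 = 1 is v_k = −k^2. Adding homogeneous solution A + B k and matching boundaries gives v_k = k (193 − k). Substituting k = 147: v_147 = 147 · 46 = 6762.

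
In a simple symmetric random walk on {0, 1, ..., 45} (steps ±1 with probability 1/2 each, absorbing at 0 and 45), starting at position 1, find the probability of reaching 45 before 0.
P(hit 45 before 0) = 1/45

Let u_k = P(hit 45 before 0 | start at k). Then u_0 = 0, u_45 = 1, and u_k = u_{k-1}/2 + u_{k+1}/2 for 1 ≤ k ≤ 44. This harmonic recurrence is solved by u_k = k/45, giving u_1 = 1/45.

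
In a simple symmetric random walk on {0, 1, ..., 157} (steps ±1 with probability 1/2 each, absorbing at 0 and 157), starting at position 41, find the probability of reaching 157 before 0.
P(hit 157 before 0) = 41/157

Let u_k = P(hit 157 before 0 | start at k). Then u_0 = 0, u_157 = 1, and u_k = u_{k-1}/2 + u_{k+1}/2 for 1 ≤ k ≤ 156. This harmonic recurrence is solved by u_k = k/157, giving u_41 = 41/157.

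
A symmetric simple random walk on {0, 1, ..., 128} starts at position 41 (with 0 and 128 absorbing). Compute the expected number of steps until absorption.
E[τ | X_0 = 41] = 3567

Let v_k = E[τ | X_0 = k]. Boundary: v_0 = v_128 = 0. Recurrence: v_k = 1 + (v_{k-1} + v_{k+1})/2 for 1 ≤ k ≤ 127. The particular solution to v_k − (v_{k-1} + v_{k+1})/2 = 1 is v_k = −k^2. Adding homogeneous solution A + B k and matching boundaries gives v_k = k (128 − k). Substituting k = 41: v_41 = 41 · 87 = 3567.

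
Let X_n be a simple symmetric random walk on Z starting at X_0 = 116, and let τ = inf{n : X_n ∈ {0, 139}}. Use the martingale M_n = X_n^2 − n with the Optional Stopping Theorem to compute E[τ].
E[τ] = 2668

M_n = X_n^2 − n is a martingale (since E[X_{n+1}^2 | F_n] = X_n^2 + 1). By OST (τ has finite mean in a bounded region), E[M_τ] = E[M_0] = X_0^2 − 0 = 116^2 = 13456. Also E[M_τ] = E[X_τ^2] − E[τ]. The walk exits at 0 or 139, with P(hit 139 first) = 116/139, so E[X_τ^2] = 139^2 · 116/139 + 0 = 16124. Thus E[τ] = E[X_τ^2] − E[M_τ] = 16124 − 13456 = 2668 = 116(139 − 116) = 2668.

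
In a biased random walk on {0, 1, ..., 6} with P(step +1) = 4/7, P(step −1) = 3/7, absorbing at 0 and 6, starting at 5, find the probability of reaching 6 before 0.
P(hit 6 before 0) = (1 − (3/4)^5) / (1 − (3/4)^6) = 3124/3367

Let u_k denote P(reach 6 before 0 | start at k). Boundary: u_0 = 0, u_6 = 1. Recurrence: u_k = 4/7·u_{k+1} + 3/7·u_{k-1} for 1 ≤ k ≤ 5. Try u_k = A + B·r^k with r = q/p = (3/7)/(4/7) = 3/4. Substitution satisfies the recurrence; boundary conditions give:
  u_k = (1 − r^k) / (1 − r^N) = (1 − (3/4)^5) / (1 − (3/4)^6) = 3124/3367.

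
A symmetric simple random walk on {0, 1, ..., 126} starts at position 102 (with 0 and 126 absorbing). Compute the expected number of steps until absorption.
E[τ | X_0 = 102] = 2448

Let v_k = E[τ | X_0 = k]. Boundary: v_0 = v_126 = 0. Recurrence: v_k = 1 + (v_{k-1} + v_{k+1})/2 for 1 ≤ k ≤ 125. The particular solution to v_k − (v_{k-1} + v_{k+1})/2 = 1 is v_k = −k^2. Adding homogeneous solution A + B k and matching boundaries gives v_k = k (126 − k). Substituting k = 102: v_102 = 102 · 24 = 2448.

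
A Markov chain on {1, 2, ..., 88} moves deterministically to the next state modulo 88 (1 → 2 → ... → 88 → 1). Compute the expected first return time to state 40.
E[T_40 | X_0 = 40] = 88

The chain cycles deterministically, so starting at state 40 it returns in exactly 88 steps. Equivalently, the stationary distribution is uniform π_j = 1/88 for every state j, so by Kac's formula E[T_40] = 1/π_40 = 88.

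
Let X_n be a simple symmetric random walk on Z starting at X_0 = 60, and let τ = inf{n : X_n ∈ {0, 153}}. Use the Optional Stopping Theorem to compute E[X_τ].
E[X_τ] = 60

X_n is a martingale and τ is a bounded-mean stopping time (indeed τ is finite a.s. with bounded expectation since the walk is in a bounded region). By the OST, E[X_τ] = E[X_0] = 60. Equivalently: E[X_τ] = 153 · P(hit 153 first) + 0 · P(hit 0 first) = 153 · (60/153) = 60.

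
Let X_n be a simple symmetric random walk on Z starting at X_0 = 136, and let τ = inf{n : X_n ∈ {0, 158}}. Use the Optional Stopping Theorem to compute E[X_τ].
E[X_τ] = 136

X_n is a martingale and τ is a bounded-mean stopping time (indeed τ is finite a.s. with bounded expectation since the walk is in a bounded region). By the OST, E[X_τ] = E[X_0] = 136. Equivalently: E[X_τ] = 158 · P(hit 158 first) + 0 · P(hit 0 first) = 158 · (136/158) = 136.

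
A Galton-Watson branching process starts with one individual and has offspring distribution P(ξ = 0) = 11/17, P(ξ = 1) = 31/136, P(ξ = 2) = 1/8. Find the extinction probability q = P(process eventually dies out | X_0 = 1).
q = 1

Mean offspring μ = 0·11/17 + 1·31/136 + 2·1/8 = 65/136 ≤ 1. For μ ≤ 1 with offspring not concentrated at 1, the Galton-Watson process goes extinct almost surely, so q = 1.
(Algebraic check: The pgf is f(s) = 11/17 + 31/136·s + 1/8·s². The extinction probability q is the smallest fixed point of f in [0, 1]. Setting s = f(s):
  1/8·s² + (31/136 − 1)·s + 11/17 = 0
  1/8·s² − (11/17 + 1/8)·s + 11/17 = 0
which factors as (s − 1)·(1/8·s − 11/17) = 0, giving roots s = 1 and s = (11/17)/(1/8) = 88/17. Since 88/17 ≥ 1, the smallest root in [0, 1] is s = 1.)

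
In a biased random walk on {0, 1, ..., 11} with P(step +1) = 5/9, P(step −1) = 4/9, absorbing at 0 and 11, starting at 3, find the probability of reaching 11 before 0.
P(hit 11 before 0) = (1 − (4/5)^3) / (1 − (4/5)^11) = 23828125/44633821

Let u_k denote P(reach 11 before 0 | start at k). Boundary: u_0 = 0, u_11 = 1. Recurrence: u_k = 5/9·u_{k+1} + 4/9·u_{k-1} for 1 ≤ k ≤ 10. Try u_k = A + B·r^k with r = q/p = (4/9)/(5/9) = 4/5. Substitution satisfies the recurrence; boundary conditions give:
  u_k = (1 − r^k) / (1 − r^N) = (1 − (4/5)^3) / (1 − (4/5)^11) = 23828125/44633821.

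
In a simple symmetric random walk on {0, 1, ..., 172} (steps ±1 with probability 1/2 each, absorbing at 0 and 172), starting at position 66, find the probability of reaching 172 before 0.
P(hit 172 before 0) = 66/172 = 33/86

Let u_k = P(hit 172 before 0 | start at k). Then u_0 = 0, u_172 = 1, and u_k = u_{k-1}/2 + u_{k+1}/2 for 1 ≤ k ≤ 171. This harmonic recurrence is solved by u_k = k/172, giving u_66 = 66/172 = 33/86.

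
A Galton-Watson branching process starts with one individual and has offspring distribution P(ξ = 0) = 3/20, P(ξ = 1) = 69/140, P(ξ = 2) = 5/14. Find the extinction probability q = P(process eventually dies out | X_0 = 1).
q = 21/50

The pgf is f(s) = 3/20 + 69/140·s + 5/14·s². The extinction probability q is the smallest fixed point of f in [0, 1]. Setting s = f(s):
  5/14·s² + (69/140 − 1)·s + 3/20 = 0
  5/14·s² − (3/20 + 5/14)·s + 3/20 = 0
which factors as (s − 1)·(5/14·s − 3/20) = 0, giving roots s = 1 and s = (3/20)/(5/14) = 21/50.
Mean offspring μ = 69/140 + 2·5/14 = 169/140 > 1 (supercritical), so q < 1. The extinction probability is the smaller root: q = (3/20)/(5/14) = 21/50.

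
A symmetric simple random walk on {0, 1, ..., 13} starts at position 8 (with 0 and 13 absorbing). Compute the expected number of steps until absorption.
E[τ | X_0 = 8] = 40

Let v_k = E[τ | X_0 = k]. Boundary: v_0 = v_13 = 0. Recurrence: v_k = 1 + (v_{k-1} + v_{k+1})/2 for 1 ≤ k ≤ 12. The particular solution to v_k − (v_{k-1} + v_{k+1})/2 = 1 is v_k = −k^2. Adding homogeneous solution A + B k and matching boundaries gives v_k = k (13 − k). Substituting k = 8: v_8 = 8 · 5 = 40.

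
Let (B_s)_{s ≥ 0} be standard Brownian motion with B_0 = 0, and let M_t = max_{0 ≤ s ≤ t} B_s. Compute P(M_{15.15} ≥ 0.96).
P(M_{15.15} ≥ 0.96) = 2·P(B_{15.15} ≥ 0.96) = 2(1 − Φ(0.96/√15.15)) ≈ 0.8052

By the reflection principle for Brownian motion, P(M_t ≥ a) = 2 · P(B_t ≥ a) for a ≥ 0. Since B_t ~ N(0, t), P(B_t ≥ 0.96) = 1 − Φ(0.96/√t) = 1 − Φ(0.96/√15.15) = 1 − Φ(0.2466). So
  P(M_{15.15} ≥ 0.96) = 2(1 − Φ(0.2466)) ≈ 0.8052.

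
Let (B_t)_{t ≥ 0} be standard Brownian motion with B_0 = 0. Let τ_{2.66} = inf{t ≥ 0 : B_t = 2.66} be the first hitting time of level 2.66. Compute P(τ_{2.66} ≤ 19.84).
P(τ_{2.66} ≤ 19.84) = 2(1 − Φ(2.66/√19.84)) = 2(1 − Φ(0.5972)) ≈ 0.5504

By the reflection principle for standard BM, P(τ_b ≤ t) = 2 · P(B_t ≥ b). Since B_t ~ N(0, t), P(B_t ≥ 2.66) = 1 − Φ(2.66/√t) = 1 − Φ(2.66/√19.84) = 1 − Φ(0.5972) ≈ 0.27519. Doubling: P(τ_{2.66} ≤ 19.84) ≈ 2 · 0.27519 = 0.55038 ≈ 0.5504.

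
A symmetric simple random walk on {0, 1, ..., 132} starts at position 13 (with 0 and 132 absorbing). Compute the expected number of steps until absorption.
E[τ | X_0 = 13] = 1547

Let v_k = E[τ | X_0 = k]. Boundary: v_0 = v_132 = 0. Recurrence: v_k = 1 + (v_{k-1} + v_{k+1})/2 for 1 ≤ k ≤ 131. The particular solution to v_k − (v_{k-1} + v_{k+1})/2 = 1 is v_k = −k^2. Adding homogeneous solution A + B k and matching boundaries gives v_k = k (132 − k). Substituting k = 13: v_13 = 13 · 119 = 1547.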